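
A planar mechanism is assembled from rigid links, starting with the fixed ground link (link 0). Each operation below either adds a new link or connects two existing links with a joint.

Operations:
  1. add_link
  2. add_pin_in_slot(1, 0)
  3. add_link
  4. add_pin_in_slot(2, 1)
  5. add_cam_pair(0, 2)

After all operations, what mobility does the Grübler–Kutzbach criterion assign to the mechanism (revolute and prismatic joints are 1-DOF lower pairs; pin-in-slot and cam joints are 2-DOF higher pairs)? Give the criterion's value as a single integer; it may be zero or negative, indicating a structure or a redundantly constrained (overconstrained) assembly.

[1;0;0] (link 0 is ground)
L+ [2;0;0]
PS(1,0)∈J2 [2;0;1]
L+ [3;0;1]
PS(2,1)∈J2 [3;0;2]
C(0,2)∈J2 [3;0;3]
mobility = 6 − 0 − 3 = 3

M = 3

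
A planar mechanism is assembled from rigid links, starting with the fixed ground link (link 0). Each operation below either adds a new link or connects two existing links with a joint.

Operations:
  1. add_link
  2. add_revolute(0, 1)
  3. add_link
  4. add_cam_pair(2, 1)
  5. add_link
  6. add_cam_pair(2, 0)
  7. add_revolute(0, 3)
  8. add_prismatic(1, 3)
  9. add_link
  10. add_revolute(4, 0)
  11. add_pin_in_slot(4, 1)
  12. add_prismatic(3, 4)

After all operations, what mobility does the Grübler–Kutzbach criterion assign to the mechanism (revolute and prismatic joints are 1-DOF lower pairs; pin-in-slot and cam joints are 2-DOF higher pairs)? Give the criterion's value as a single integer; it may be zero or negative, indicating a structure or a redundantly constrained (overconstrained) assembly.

M = -1

[1;0;0] (link 0 is ground)
L+ [2;0;0]
R(0,1)∈J1 [2;1;0]
L+ [3;1;0]
C(2,1)∈J2 [3;1;1]
L+ [4;1;1]
C(2,0)∈J2 [4;1;2]
R(0,3)∈J1 [4;2;2]
P(1,3)∈J1 [4;3;2]
L+ [5;3;2]
R(4,0)∈J1 [5;4;2]
PS(4,1)∈J2 [5;4;3]
P(3,4)∈J1 [5;5;3]
mobility = 12 − 10 − 3 = -1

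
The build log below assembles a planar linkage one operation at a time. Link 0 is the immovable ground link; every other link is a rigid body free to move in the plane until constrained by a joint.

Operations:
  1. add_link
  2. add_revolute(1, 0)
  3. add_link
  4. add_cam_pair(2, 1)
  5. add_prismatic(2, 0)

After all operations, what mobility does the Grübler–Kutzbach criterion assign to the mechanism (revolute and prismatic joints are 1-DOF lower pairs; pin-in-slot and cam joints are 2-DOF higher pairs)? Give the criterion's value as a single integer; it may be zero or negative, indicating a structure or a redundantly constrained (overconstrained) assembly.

L=1 J1=0 J2=0
add link → L=2 J1=0 J2=0
R@1,0 dof=1 J1 → L=2 J1=1 J2=0
add link → L=3 J1=1 J2=0
C@2,1 dof=2 J2 → L=3 J1=1 J2=1
P@2,0 dof=1 J1 → L=3 J1=2 J2=1
M=3(L−1)−2J1−J2=3·2−2·2−1=1

M = 1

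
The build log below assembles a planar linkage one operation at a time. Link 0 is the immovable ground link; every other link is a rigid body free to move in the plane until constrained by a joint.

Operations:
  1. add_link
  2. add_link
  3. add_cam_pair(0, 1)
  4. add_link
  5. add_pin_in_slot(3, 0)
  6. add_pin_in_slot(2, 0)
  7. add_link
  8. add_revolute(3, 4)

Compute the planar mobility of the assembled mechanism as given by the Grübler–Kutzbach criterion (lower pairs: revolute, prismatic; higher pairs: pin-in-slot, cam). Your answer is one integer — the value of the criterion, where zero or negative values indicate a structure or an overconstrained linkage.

(L,J1,J2)=(1,0,0); link0 fixed
link1: (2,0,0)
link2: (3,0,0)
C 0-1 [J2]: (3,0,1)
link3: (4,0,1)
PS 3-0 [J2]: (4,0,2)
PS 2-0 [J2]: (4,0,3)
link4: (5,0,3)
R 3-4 [J1]: (5,1,3)
Grübler: 3·4 − 2·1 − 3 = 7

M = 7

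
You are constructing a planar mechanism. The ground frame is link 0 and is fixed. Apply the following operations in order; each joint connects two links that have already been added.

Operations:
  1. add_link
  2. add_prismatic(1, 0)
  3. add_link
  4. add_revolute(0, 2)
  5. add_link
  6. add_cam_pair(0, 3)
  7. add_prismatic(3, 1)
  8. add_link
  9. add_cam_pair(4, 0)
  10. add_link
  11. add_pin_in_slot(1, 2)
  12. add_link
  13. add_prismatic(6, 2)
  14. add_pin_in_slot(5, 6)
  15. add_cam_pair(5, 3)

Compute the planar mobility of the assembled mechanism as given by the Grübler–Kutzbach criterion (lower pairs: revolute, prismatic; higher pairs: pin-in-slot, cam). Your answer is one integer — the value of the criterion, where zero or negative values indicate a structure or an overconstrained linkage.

(L,J1,J2)=(1,0,0); link0 fixed
link1: (2,0,0)
P 1-0 [J1]: (2,1,0)
link2: (3,1,0)
R 0-2 [J1]: (3,2,0)
link3: (4,2,0)
C 0-3 [J2]: (4,2,1)
P 3-1 [J1]: (4,3,1)
link4: (5,3,1)
C 4-0 [J2]: (5,3,2)
link5: (6,3,2)
PS 1-2 [J2]: (6,3,3)
link6: (7,3,3)
P 6-2 [J1]: (7,4,3)
PS 5-6 [J2]: (7,4,4)
C 5-3 [J2]: (7,4,5)
Grübler: 3·6 − 2·4 − 5 = 5

M = 5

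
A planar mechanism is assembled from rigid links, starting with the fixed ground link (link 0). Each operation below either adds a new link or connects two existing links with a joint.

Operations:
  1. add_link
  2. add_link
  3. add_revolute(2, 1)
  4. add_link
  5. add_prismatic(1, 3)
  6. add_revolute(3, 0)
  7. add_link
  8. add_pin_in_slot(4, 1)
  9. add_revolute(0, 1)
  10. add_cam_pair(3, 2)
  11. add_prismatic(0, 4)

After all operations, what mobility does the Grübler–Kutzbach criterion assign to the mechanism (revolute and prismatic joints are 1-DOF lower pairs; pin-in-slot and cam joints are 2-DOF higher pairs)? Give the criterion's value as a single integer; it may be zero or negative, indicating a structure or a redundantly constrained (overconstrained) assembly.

M = 0

(L,J1,J2)=(1,0,0); link0 fixed
link1: (2,0,0)
link2: (3,0,0)
R 2-1 [J1]: (3,1,0)
link3: (4,1,0)
P 1-3 [J1]: (4,2,0)
R 3-0 [J1]: (4,3,0)
link4: (5,3,0)
PS 4-1 [J2]: (5,3,1)
R 0-1 [J1]: (5,4,1)
C 3-2 [J2]: (5,4,2)
P 0-4 [J1]: (5,5,2)
Grübler: 3·4 − 2·5 − 2 = 0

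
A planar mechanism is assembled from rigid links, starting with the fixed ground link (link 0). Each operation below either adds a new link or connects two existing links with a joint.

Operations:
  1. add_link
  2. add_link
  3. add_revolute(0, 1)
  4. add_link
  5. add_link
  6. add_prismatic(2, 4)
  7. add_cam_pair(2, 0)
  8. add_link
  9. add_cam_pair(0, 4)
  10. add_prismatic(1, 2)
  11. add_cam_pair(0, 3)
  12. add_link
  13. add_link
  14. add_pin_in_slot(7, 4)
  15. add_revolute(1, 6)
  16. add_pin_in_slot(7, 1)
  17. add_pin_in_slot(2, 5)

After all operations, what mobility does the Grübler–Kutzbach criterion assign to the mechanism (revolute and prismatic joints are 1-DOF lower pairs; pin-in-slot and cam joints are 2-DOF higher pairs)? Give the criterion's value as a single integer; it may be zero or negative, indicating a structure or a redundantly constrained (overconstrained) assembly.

link 0 = ground. State L|J1|J2 = 1|0|0
+link1  2|0|0
+link2  3|0|0
R(0,1) f=1→J1  3|1|0
+link3  4|1|0
+link4  5|1|0
P(2,4) f=1→J1  5|2|0
C(2,0) f=2→J2  5|2|1
+link5  6|2|1
C(0,4) f=2→J2  6|2|2
P(1,2) f=1→J1  6|3|2
C(0,3) f=2→J2  6|3|3
+link6  7|3|3
+link7  8|3|3
PS(7,4) f=2→J2  8|3|4
R(1,6) f=1→J1  8|4|4
PS(7,1) f=2→J2  8|4|5
PS(2,5) f=2→J2  8|4|6
M = 3(8−1)−2·4−6 = 21−8−6 = 7

M = 7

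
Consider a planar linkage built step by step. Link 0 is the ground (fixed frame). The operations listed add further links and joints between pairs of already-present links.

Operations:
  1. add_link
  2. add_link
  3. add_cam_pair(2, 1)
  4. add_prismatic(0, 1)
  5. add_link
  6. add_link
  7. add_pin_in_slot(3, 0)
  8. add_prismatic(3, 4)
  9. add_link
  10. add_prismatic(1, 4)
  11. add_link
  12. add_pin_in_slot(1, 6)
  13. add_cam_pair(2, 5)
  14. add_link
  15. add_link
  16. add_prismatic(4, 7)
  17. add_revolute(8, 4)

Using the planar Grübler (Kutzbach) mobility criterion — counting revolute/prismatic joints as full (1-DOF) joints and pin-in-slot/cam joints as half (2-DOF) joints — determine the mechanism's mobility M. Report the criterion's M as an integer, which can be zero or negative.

L=1 J1=0 J2=0
add link → L=2 J1=0 J2=0
add link → L=3 J1=0 J2=0
C@2,1 dof=2 J2 → L=3 J1=0 J2=1
P@0,1 dof=1 J1 → L=3 J1=1 J2=1
add link → L=4 J1=1 J2=1
add link → L=5 J1=1 J2=1
PS@3,0 dof=2 J2 → L=5 J1=1 J2=2
P@3,4 dof=1 J1 → L=5 J1=2 J2=2
add link → L=6 J1=2 J2=2
P@1,4 dof=1 J1 → L=6 J1=3 J2=2
add link → L=7 J1=3 J2=2
PS@1,6 dof=2 J2 → L=7 J1=3 J2=3
C@2,5 dof=2 J2 → L=7 J1=3 J2=4
add link → L=8 J1=3 J2=4
add link → L=9 J1=3 J2=4
P@4,7 dof=1 J1 → L=9 J1=4 J2=4
R@8,4 dof=1 J1 → L=9 J1=5 J2=4
M=3(L−1)−2J1−J2=3·8−2·5−4=10

M = 10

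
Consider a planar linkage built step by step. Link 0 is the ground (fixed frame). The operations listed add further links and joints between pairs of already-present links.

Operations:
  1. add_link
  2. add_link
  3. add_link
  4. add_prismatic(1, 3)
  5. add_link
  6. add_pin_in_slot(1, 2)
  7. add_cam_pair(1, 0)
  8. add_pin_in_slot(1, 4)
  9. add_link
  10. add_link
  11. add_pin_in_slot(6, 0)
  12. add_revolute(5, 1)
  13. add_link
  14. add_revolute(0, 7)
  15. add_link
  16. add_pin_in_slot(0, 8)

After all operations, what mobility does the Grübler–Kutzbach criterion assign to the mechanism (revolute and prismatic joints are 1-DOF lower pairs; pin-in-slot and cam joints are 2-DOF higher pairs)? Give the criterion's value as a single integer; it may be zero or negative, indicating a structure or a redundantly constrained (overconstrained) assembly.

[1;0;0] (link 0 is ground)
L+ [2;0;0]
L+ [3;0;0]
L+ [4;0;0]
P(1,3)∈J1 [4;1;0]
L+ [5;1;0]
PS(1,2)∈J2 [5;1;1]
C(1,0)∈J2 [5;1;2]
PS(1,4)∈J2 [5;1;3]
L+ [6;1;3]
L+ [7;1;3]
PS(6,0)∈J2 [7;1;4]
R(5,1)∈J1 [7;2;4]
L+ [8;2;4]
R(0,7)∈J1 [8;3;4]
L+ [9;3;4]
PS(0,8)∈J2 [9;3;5]
mobility = 24 − 6 − 5 = 13

M = 13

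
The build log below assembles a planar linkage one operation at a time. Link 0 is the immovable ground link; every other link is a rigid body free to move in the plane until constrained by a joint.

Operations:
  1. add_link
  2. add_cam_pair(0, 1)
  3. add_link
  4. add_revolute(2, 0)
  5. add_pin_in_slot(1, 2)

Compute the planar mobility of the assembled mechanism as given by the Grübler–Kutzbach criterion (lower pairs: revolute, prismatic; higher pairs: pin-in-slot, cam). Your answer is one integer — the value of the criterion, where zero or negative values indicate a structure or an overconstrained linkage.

L=1 J1=0 J2=0
add link → L=2 J1=0 J2=0
C@0,1 dof=2 J2 → L=2 J1=0 J2=1
add link → L=3 J1=0 J2=1
R@2,0 dof=1 J1 → L=3 J1=1 J2=1
PS@1,2 dof=2 J2 → L=3 J1=1 J2=2
M=3(L−1)−2J1−J2=3·2−2·1−2=2

M = 2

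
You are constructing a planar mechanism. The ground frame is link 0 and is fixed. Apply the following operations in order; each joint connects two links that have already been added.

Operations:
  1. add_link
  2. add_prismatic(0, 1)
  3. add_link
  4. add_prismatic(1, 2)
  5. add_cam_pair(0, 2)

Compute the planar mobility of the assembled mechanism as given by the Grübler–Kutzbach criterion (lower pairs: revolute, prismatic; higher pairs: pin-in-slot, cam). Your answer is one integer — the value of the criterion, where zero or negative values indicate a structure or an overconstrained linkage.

M = 1

L=1 J1=0 J2=0
add link → L=2 J1=0 J2=0
P@0,1 dof=1 J1 → L=2 J1=1 J2=0
add link → L=3 J1=1 J2=0
P@1,2 dof=1 J1 → L=3 J1=2 J2=0
C@0,2 dof=2 J2 → L=3 J1=2 J2=1
M=3(L−1)−2J1−J2=3·2−2·2−1=1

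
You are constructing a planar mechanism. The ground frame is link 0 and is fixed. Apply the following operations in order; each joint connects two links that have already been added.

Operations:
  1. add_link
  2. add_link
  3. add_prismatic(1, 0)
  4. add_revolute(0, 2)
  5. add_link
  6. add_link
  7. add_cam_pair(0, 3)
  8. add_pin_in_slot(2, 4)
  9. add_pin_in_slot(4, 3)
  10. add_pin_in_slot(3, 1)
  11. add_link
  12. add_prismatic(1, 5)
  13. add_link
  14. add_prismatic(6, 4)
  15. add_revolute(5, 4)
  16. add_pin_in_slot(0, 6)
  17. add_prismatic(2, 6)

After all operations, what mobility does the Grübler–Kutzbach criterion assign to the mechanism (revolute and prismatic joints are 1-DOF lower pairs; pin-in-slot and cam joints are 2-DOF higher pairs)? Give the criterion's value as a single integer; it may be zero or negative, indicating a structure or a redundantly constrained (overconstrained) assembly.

M = 1

(L,J1,J2)=(1,0,0); link0 fixed
link1: (2,0,0)
link2: (3,0,0)
P 1-0 [J1]: (3,1,0)
R 0-2 [J1]: (3,2,0)
link3: (4,2,0)
link4: (5,2,0)
C 0-3 [J2]: (5,2,1)
PS 2-4 [J2]: (5,2,2)
PS 4-3 [J2]: (5,2,3)
PS 3-1 [J2]: (5,2,4)
link5: (6,2,4)
P 1-5 [J1]: (6,3,4)
link6: (7,3,4)
P 6-4 [J1]: (7,4,4)
R 5-4 [J1]: (7,5,4)
PS 0-6 [J2]: (7,5,5)
P 2-6 [J1]: (7,6,5)
Grübler: 3·6 − 2·6 − 5 = 1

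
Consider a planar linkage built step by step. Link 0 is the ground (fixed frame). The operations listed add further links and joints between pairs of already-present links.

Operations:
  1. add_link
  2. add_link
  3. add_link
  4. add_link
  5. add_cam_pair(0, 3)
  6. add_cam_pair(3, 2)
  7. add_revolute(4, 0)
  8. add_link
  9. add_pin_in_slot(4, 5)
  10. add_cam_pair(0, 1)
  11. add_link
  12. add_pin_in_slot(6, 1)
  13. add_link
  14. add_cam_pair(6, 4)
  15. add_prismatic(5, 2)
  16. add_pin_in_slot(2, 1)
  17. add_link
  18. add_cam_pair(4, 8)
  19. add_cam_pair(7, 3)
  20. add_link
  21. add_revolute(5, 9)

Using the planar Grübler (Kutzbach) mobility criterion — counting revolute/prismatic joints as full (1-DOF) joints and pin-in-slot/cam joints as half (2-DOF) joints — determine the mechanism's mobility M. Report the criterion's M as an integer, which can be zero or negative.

M = 12

(L,J1,J2)=(1,0,0); link0 fixed
link1: (2,0,0)
link2: (3,0,0)
link3: (4,0,0)
link4: (5,0,0)
C 0-3 [J2]: (5,0,1)
C 3-2 [J2]: (5,0,2)
R 4-0 [J1]: (5,1,2)
link5: (6,1,2)
PS 4-5 [J2]: (6,1,3)
C 0-1 [J2]: (6,1,4)
link6: (7,1,4)
PS 6-1 [J2]: (7,1,5)
link7: (8,1,5)
C 6-4 [J2]: (8,1,6)
P 5-2 [J1]: (8,2,6)
PS 2-1 [J2]: (8,2,7)
link8: (9,2,7)
C 4-8 [J2]: (9,2,8)
C 7-3 [J2]: (9,2,9)
link9: (10,2,9)
R 5-9 [J1]: (10,3,9)
Grübler: 3·9 − 2·3 − 9 = 12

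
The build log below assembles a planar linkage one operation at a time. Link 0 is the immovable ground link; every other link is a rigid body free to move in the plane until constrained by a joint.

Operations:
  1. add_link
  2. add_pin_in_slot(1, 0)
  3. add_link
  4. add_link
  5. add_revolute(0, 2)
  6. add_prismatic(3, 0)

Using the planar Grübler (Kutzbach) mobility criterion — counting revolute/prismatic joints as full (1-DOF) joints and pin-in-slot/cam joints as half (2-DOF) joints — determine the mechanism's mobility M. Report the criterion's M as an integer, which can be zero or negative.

(L,J1,J2)=(1,0,0); link0 fixed
link1: (2,0,0)
PS 1-0 [J2]: (2,0,1)
link2: (3,0,1)
link3: (4,0,1)
R 0-2 [J1]: (4,1,1)
P 3-0 [J1]: (4,2,1)
Grübler: 3·3 − 2·2 − 1 = 4

M = 4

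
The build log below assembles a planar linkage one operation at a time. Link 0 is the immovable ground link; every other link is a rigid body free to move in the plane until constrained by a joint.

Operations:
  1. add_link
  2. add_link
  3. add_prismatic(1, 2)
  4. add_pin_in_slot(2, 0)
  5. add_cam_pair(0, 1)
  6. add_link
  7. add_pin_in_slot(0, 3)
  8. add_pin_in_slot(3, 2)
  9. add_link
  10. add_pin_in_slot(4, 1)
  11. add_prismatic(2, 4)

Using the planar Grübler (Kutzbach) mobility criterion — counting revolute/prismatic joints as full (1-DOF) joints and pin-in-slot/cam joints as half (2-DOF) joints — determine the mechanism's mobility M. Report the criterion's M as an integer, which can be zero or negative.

M = 3

L=1 J1=0 J2=0
add link → L=2 J1=0 J2=0
add link → L=3 J1=0 J2=0
P@1,2 dof=1 J1 → L=3 J1=1 J2=0
PS@2,0 dof=2 J2 → L=3 J1=1 J2=1
C@0,1 dof=2 J2 → L=3 J1=1 J2=2
add link → L=4 J1=1 J2=2
PS@0,3 dof=2 J2 → L=4 J1=1 J2=3
PS@3,2 dof=2 J2 → L=4 J1=1 J2=4
add link → L=5 J1=1 J2=4
PS@4,1 dof=2 J2 → L=5 J1=1 J2=5
P@2,4 dof=1 J1 → L=5 J1=2 J2=5
M=3(L−1)−2J1−J2=3·4−2·2−5=3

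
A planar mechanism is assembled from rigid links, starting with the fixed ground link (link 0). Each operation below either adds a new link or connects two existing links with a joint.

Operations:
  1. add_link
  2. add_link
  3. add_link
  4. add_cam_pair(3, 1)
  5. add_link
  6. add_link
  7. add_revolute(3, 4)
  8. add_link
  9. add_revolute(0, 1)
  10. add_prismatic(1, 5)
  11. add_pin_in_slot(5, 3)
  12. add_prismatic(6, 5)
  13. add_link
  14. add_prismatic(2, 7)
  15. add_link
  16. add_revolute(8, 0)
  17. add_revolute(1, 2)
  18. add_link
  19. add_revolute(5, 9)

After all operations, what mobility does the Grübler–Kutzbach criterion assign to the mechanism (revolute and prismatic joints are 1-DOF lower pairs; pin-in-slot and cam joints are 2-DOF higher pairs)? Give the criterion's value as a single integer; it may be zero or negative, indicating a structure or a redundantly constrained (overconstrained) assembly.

M = 9

L=1 J1=0 J2=0
add link → L=2 J1=0 J2=0
add link → L=3 J1=0 J2=0
add link → L=4 J1=0 J2=0
C@3,1 dof=2 J2 → L=4 J1=0 J2=1
add link → L=5 J1=0 J2=1
add link → L=6 J1=0 J2=1
R@3,4 dof=1 J1 → L=6 J1=1 J2=1
add link → L=7 J1=1 J2=1
R@0,1 dof=1 J1 → L=7 J1=2 J2=1
P@1,5 dof=1 J1 → L=7 J1=3 J2=1
PS@5,3 dof=2 J2 → L=7 J1=3 J2=2
P@6,5 dof=1 J1 → L=7 J1=4 J2=2
add link → L=8 J1=4 J2=2
P@2,7 dof=1 J1 → L=8 J1=5 J2=2
add link → L=9 J1=5 J2=2
R@8,0 dof=1 J1 → L=9 J1=6 J2=2
R@1,2 dof=1 J1 → L=9 J1=7 J2=2
add link → L=10 J1=7 J2=2
R@5,9 dof=1 J1 → L=10 J1=8 J2=2
M=3(L−1)−2J1−J2=3·9−2·8−2=9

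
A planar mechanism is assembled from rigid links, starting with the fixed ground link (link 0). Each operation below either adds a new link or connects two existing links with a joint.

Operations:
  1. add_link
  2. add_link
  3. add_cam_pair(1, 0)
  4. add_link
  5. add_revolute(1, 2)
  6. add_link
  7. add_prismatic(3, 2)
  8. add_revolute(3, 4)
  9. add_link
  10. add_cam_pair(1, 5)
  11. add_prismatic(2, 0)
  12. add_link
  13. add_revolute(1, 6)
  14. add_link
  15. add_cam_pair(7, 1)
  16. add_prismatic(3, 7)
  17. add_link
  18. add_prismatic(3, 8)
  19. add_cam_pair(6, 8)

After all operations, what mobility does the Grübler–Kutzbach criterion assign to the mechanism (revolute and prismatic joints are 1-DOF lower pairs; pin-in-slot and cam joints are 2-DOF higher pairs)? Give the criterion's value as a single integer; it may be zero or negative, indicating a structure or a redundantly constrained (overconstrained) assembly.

M = 6

L=1 J1=0 J2=0
add link → L=2 J1=0 J2=0
add link → L=3 J1=0 J2=0
C@1,0 dof=2 J2 → L=3 J1=0 J2=1
add link → L=4 J1=0 J2=1
R@1,2 dof=1 J1 → L=4 J1=1 J2=1
add link → L=5 J1=1 J2=1
P@3,2 dof=1 J1 → L=5 J1=2 J2=1
R@3,4 dof=1 J1 → L=5 J1=3 J2=1
add link → L=6 J1=3 J2=1
C@1,5 dof=2 J2 → L=6 J1=3 J2=2
P@2,0 dof=1 J1 → L=6 J1=4 J2=2
add link → L=7 J1=4 J2=2
R@1,6 dof=1 J1 → L=7 J1=5 J2=2
add link → L=8 J1=5 J2=2
C@7,1 dof=2 J2 → L=8 J1=5 J2=3
P@3,7 dof=1 J1 → L=8 J1=6 J2=3
add link → L=9 J1=6 J2=3
P@3,8 dof=1 J1 → L=9 J1=7 J2=3
C@6,8 dof=2 J2 → L=9 J1=7 J2=4
M=3(L−1)−2J1−J2=3·8−2·7−4=6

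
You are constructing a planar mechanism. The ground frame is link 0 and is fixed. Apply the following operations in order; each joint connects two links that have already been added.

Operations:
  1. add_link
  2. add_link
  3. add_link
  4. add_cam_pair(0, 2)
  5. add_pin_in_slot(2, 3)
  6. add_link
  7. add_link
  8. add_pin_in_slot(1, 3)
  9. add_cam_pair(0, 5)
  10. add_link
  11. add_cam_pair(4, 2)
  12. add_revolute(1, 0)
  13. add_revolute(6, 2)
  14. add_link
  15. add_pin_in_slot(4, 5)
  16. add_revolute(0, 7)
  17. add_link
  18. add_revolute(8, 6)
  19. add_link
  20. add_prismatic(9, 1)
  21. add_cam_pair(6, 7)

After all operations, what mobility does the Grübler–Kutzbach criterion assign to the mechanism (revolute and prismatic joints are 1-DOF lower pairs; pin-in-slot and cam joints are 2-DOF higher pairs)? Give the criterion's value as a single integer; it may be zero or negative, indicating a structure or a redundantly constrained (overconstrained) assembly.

M = 10

(L,J1,J2)=(1,0,0); link0 fixed
link1: (2,0,0)
link2: (3,0,0)
link3: (4,0,0)
C 0-2 [J2]: (4,0,1)
PS 2-3 [J2]: (4,0,2)
link4: (5,0,2)
link5: (6,0,2)
PS 1-3 [J2]: (6,0,3)
C 0-5 [J2]: (6,0,4)
link6: (7,0,4)
C 4-2 [J2]: (7,0,5)
R 1-0 [J1]: (7,1,5)
R 6-2 [J1]: (7,2,5)
link7: (8,2,5)
PS 4-5 [J2]: (8,2,6)
R 0-7 [J1]: (8,3,6)
link8: (9,3,6)
R 8-6 [J1]: (9,4,6)
link9: (10,4,6)
P 9-1 [J1]: (10,5,6)
C 6-7 [J2]: (10,5,7)
Grübler: 3·9 − 2·5 − 7 = 10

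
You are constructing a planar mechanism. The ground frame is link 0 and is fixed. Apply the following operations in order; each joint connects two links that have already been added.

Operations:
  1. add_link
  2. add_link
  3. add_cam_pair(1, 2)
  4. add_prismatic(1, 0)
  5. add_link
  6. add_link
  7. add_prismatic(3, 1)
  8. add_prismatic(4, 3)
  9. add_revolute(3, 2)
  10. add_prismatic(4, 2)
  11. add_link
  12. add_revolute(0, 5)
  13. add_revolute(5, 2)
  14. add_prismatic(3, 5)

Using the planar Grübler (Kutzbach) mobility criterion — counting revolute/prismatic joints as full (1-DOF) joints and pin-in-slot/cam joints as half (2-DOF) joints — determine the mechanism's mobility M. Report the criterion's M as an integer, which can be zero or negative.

M = -2

(L,J1,J2)=(1,0,0); link0 fixed
link1: (2,0,0)
link2: (3,0,0)
C 1-2 [J2]: (3,0,1)
P 1-0 [J1]: (3,1,1)
link3: (4,1,1)
link4: (5,1,1)
P 3-1 [J1]: (5,2,1)
P 4-3 [J1]: (5,3,1)
R 3-2 [J1]: (5,4,1)
P 4-2 [J1]: (5,5,1)
link5: (6,5,1)
R 0-5 [J1]: (6,6,1)
R 5-2 [J1]: (6,7,1)
P 3-5 [J1]: (6,8,1)
Grübler: 3·5 − 2·8 − 1 = -2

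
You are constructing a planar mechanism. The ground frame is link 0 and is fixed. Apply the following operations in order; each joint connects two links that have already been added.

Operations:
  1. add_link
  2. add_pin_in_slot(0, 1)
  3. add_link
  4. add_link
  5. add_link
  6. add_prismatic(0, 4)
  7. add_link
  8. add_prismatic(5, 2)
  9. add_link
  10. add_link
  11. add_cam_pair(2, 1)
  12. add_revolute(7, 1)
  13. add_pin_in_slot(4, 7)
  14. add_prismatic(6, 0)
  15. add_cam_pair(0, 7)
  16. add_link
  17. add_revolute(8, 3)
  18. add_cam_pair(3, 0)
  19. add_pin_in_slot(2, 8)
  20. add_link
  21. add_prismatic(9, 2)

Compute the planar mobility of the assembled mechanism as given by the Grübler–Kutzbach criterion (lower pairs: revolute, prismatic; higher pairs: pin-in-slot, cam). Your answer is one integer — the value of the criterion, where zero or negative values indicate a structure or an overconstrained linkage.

(L,J1,J2)=(1,0,0); link0 fixed
link1: (2,0,0)
PS 0-1 [J2]: (2,0,1)
link2: (3,0,1)
link3: (4,0,1)
link4: (5,0,1)
P 0-4 [J1]: (5,1,1)
link5: (6,1,1)
P 5-2 [J1]: (6,2,1)
link6: (7,2,1)
link7: (8,2,1)
C 2-1 [J2]: (8,2,2)
R 7-1 [J1]: (8,3,2)
PS 4-7 [J2]: (8,3,3)
P 6-0 [J1]: (8,4,3)
C 0-7 [J2]: (8,4,4)
link8: (9,4,4)
R 8-3 [J1]: (9,5,4)
C 3-0 [J2]: (9,5,5)
PS 2-8 [J2]: (9,5,6)
link9: (10,5,6)
P 9-2 [J1]: (10,6,6)
Grübler: 3·9 − 2·6 − 6 = 9

M = 9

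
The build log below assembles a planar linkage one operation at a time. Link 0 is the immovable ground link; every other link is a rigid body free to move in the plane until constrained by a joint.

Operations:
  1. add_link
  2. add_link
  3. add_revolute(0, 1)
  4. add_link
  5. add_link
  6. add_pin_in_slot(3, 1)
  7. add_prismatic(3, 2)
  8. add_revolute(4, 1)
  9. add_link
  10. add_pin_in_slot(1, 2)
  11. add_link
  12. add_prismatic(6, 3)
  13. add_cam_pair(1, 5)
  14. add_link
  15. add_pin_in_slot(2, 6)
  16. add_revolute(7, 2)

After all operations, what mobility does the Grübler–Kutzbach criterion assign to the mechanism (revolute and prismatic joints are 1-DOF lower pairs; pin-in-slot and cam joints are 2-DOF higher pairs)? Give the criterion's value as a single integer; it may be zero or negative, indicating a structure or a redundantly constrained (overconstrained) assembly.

M = 7

L=1 J1=0 J2=0
add link → L=2 J1=0 J2=0
add link → L=3 J1=0 J2=0
R@0,1 dof=1 J1 → L=3 J1=1 J2=0
add link → L=4 J1=1 J2=0
add link → L=5 J1=1 J2=0
PS@3,1 dof=2 J2 → L=5 J1=1 J2=1
P@3,2 dof=1 J1 → L=5 J1=2 J2=1
R@4,1 dof=1 J1 → L=5 J1=3 J2=1
add link → L=6 J1=3 J2=1
PS@1,2 dof=2 J2 → L=6 J1=3 J2=2
add link → L=7 J1=3 J2=2
P@6,3 dof=1 J1 → L=7 J1=4 J2=2
C@1,5 dof=2 J2 → L=7 J1=4 J2=3
add link → L=8 J1=4 J2=3
PS@2,6 dof=2 J2 → L=8 J1=4 J2=4
R@7,2 dof=1 J1 → L=8 J1=5 J2=4
M=3(L−1)−2J1−J2=3·7−2·5−4=7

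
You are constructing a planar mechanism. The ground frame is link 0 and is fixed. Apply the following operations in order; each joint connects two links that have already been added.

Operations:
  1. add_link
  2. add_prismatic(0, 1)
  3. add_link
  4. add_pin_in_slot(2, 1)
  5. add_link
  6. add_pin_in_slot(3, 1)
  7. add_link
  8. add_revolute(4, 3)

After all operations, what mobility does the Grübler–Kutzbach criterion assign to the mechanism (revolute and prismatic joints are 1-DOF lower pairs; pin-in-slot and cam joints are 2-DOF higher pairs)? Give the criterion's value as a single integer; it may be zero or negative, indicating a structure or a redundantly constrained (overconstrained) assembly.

M = 6

link 0 = ground. State L|J1|J2 = 1|0|0
+link1  2|0|0
P(0,1) f=1→J1  2|1|0
+link2  3|1|0
PS(2,1) f=2→J2  3|1|1
+link3  4|1|1
PS(3,1) f=2→J2  4|1|2
+link4  5|1|2
R(4,3) f=1→J1  5|2|2
M = 3(5−1)−2·2−2 = 12−4−2 = 6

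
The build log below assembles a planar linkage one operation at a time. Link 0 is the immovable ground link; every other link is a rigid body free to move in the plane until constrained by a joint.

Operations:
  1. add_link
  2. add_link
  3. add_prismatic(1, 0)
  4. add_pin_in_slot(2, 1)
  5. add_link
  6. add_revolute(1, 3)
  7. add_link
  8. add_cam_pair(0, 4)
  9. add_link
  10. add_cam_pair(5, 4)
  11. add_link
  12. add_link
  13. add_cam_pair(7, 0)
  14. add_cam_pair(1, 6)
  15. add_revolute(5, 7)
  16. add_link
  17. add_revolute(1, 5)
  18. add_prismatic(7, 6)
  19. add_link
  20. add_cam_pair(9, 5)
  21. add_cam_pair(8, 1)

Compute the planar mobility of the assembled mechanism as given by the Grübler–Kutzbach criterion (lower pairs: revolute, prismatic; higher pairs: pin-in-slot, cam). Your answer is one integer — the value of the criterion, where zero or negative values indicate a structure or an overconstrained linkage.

(L,J1,J2)=(1,0,0); link0 fixed
link1: (2,0,0)
link2: (3,0,0)
P 1-0 [J1]: (3,1,0)
PS 2-1 [J2]: (3,1,1)
link3: (4,1,1)
R 1-3 [J1]: (4,2,1)
link4: (5,2,1)
C 0-4 [J2]: (5,2,2)
link5: (6,2,2)
C 5-4 [J2]: (6,2,3)
link6: (7,2,3)
link7: (8,2,3)
C 7-0 [J2]: (8,2,4)
C 1-6 [J2]: (8,2,5)
R 5-7 [J1]: (8,3,5)
link8: (9,3,5)
R 1-5 [J1]: (9,4,5)
P 7-6 [J1]: (9,5,5)
link9: (10,5,5)
C 9-5 [J2]: (10,5,6)
C 8-1 [J2]: (10,5,7)
Grübler: 3·9 − 2·5 − 7 = 10

M = 10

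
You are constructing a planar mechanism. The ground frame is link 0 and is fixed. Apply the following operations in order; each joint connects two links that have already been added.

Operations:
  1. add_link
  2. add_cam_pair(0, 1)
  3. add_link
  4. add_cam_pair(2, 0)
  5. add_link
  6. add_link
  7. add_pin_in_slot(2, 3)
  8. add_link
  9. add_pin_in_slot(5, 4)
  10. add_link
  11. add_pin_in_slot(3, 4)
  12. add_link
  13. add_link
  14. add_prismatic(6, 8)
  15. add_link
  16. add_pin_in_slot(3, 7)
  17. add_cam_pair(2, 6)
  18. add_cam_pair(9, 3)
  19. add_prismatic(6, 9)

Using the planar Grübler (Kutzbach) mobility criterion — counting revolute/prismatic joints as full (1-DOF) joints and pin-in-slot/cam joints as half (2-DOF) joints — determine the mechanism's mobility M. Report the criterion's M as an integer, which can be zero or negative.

M = 15

[1;0;0] (link 0 is ground)
L+ [2;0;0]
C(0,1)∈J2 [2;0;1]
L+ [3;0;1]
C(2,0)∈J2 [3;0;2]
L+ [4;0;2]
L+ [5;0;2]
PS(2,3)∈J2 [5;0;3]
L+ [6;0;3]
PS(5,4)∈J2 [6;0;4]
L+ [7;0;4]
PS(3,4)∈J2 [7;0;5]
L+ [8;0;5]
L+ [9;0;5]
P(6,8)∈J1 [9;1;5]
L+ [10;1;5]
PS(3,7)∈J2 [10;1;6]
C(2,6)∈J2 [10;1;7]
C(9,3)∈J2 [10;1;8]
P(6,9)∈J1 [10;2;8]
mobility = 27 − 4 − 8 = 15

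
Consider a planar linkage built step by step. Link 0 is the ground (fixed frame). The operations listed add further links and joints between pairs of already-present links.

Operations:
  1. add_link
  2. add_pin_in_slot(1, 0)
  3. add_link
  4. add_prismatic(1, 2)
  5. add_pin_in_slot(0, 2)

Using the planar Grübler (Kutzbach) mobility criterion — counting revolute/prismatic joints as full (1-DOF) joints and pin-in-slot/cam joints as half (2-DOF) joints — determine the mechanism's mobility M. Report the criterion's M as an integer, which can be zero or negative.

ground; <1,0,0>
#1 <2,0,0>
PS:1↔0 J2 <2,0,1>
#2 <3,0,1>
P:1↔2 J1 <3,1,1>
PS:0↔2 J2 <3,1,2>
3×2 − 2×1 − 1×2 = 2

M = 2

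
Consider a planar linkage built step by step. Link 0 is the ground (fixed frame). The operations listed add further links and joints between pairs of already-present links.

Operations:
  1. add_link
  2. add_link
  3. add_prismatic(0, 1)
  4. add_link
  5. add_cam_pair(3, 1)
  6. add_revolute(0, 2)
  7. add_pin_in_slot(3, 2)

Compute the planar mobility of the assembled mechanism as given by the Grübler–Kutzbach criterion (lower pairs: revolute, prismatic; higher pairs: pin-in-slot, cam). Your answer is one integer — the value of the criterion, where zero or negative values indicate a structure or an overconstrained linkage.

M = 3

L=1 J1=0 J2=0
add link → L=2 J1=0 J2=0
add link → L=3 J1=0 J2=0
P@0,1 dof=1 J1 → L=3 J1=1 J2=0
add link → L=4 J1=1 J2=0
C@3,1 dof=2 J2 → L=4 J1=1 J2=1
R@0,2 dof=1 J1 → L=4 J1=2 J2=1
PS@3,2 dof=2 J2 → L=4 J1=2 J2=2
M=3(L−1)−2J1−J2=3·3−2·2−2=3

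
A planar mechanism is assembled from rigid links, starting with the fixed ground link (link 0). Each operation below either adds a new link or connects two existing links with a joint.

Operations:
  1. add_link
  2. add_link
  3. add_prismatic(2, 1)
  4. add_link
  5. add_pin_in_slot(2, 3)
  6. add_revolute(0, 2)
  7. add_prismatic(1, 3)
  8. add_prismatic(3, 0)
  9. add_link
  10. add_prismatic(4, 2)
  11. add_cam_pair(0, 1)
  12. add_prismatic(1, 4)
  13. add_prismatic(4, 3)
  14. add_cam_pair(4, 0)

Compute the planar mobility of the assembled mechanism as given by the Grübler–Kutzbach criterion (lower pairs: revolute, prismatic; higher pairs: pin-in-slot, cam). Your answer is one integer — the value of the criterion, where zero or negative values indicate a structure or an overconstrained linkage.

M = -5

L=1 J1=0 J2=0
add link → L=2 J1=0 J2=0
add link → L=3 J1=0 J2=0
P@2,1 dof=1 J1 → L=3 J1=1 J2=0
add link → L=4 J1=1 J2=0
PS@2,3 dof=2 J2 → L=4 J1=1 J2=1
R@0,2 dof=1 J1 → L=4 J1=2 J2=1
P@1,3 dof=1 J1 → L=4 J1=3 J2=1
P@3,0 dof=1 J1 → L=4 J1=4 J2=1
add link → L=5 J1=4 J2=1
P@4,2 dof=1 J1 → L=5 J1=5 J2=1
C@0,1 dof=2 J2 → L=5 J1=5 J2=2
P@1,4 dof=1 J1 → L=5 J1=6 J2=2
P@4,3 dof=1 J1 → L=5 J1=7 J2=2
C@4,0 dof=2 J2 → L=5 J1=7 J2=3
M=3(L−1)−2J1−J2=3·4−2·7−3=-5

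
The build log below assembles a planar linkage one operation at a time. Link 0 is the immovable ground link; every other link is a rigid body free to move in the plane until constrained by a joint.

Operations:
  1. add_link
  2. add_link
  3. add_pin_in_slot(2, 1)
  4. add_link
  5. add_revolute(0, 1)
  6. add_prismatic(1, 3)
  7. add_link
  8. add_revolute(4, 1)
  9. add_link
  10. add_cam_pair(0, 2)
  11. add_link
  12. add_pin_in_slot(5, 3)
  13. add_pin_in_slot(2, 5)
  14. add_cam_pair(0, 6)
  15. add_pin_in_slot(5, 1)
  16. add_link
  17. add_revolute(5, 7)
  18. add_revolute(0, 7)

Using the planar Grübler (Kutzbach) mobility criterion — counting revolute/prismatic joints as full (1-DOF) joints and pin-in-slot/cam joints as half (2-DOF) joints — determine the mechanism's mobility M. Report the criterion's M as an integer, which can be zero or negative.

(L,J1,J2)=(1,0,0); link0 fixed
link1: (2,0,0)
link2: (3,0,0)
PS 2-1 [J2]: (3,0,1)
link3: (4,0,1)
R 0-1 [J1]: (4,1,1)
P 1-3 [J1]: (4,2,1)
link4: (5,2,1)
R 4-1 [J1]: (5,3,1)
link5: (6,3,1)
C 0-2 [J2]: (6,3,2)
link6: (7,3,2)
PS 5-3 [J2]: (7,3,3)
PS 2-5 [J2]: (7,3,4)
C 0-6 [J2]: (7,3,5)
PS 5-1 [J2]: (7,3,6)
link7: (8,3,6)
R 5-7 [J1]: (8,4,6)
R 0-7 [J1]: (8,5,6)
Grübler: 3·7 − 2·5 − 6 = 5

M = 5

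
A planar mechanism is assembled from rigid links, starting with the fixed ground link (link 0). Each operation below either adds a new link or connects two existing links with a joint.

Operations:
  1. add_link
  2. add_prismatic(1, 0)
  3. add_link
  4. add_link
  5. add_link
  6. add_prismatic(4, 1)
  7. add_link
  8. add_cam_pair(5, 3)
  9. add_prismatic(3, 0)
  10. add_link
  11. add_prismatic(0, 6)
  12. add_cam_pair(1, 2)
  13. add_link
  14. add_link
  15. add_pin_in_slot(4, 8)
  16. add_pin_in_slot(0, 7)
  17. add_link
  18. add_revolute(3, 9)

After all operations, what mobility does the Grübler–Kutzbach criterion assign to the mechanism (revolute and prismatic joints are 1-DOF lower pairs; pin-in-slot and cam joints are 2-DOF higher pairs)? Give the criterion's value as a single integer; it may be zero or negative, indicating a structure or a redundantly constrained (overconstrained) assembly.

link 0 = ground. State L|J1|J2 = 1|0|0
+link1  2|0|0
P(1,0) f=1→J1  2|1|0
+link2  3|1|0
+link3  4|1|0
+link4  5|1|0
P(4,1) f=1→J1  5|2|0
+link5  6|2|0
C(5,3) f=2→J2  6|2|1
P(3,0) f=1→J1  6|3|1
+link6  7|3|1
P(0,6) f=1→J1  7|4|1
C(1,2) f=2→J2  7|4|2
+link7  8|4|2
+link8  9|4|2
PS(4,8) f=2→J2  9|4|3
PS(0,7) f=2→J2  9|4|4
+link9  10|4|4
R(3,9) f=1→J1  10|5|4
M = 3(10−1)−2·5−4 = 27−10−4 = 13

M = 13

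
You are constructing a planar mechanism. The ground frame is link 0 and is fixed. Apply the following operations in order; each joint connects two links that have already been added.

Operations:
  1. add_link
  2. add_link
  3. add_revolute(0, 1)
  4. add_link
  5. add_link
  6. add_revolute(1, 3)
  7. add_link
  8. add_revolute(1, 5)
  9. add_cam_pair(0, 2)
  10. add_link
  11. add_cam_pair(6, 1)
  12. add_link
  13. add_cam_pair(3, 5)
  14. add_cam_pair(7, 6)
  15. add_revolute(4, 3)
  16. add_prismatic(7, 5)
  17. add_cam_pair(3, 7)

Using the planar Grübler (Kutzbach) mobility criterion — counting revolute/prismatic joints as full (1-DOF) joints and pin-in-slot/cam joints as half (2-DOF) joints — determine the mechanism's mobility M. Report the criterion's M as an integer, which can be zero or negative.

ground; <1,0,0>
#1 <2,0,0>
#2 <3,0,0>
R:0↔1 J1 <3,1,0>
#3 <4,1,0>
#4 <5,1,0>
R:1↔3 J1 <5,2,0>
#5 <6,2,0>
R:1↔5 J1 <6,3,0>
C:0↔2 J2 <6,3,1>
#6 <7,3,1>
C:6↔1 J2 <7,3,2>
#7 <8,3,2>
C:3↔5 J2 <8,3,3>
C:7↔6 J2 <8,3,4>
R:4↔3 J1 <8,4,4>
P:7↔5 J1 <8,5,4>
C:3↔7 J2 <8,5,5>
3×7 − 2×5 − 1×5 = 6

M = 6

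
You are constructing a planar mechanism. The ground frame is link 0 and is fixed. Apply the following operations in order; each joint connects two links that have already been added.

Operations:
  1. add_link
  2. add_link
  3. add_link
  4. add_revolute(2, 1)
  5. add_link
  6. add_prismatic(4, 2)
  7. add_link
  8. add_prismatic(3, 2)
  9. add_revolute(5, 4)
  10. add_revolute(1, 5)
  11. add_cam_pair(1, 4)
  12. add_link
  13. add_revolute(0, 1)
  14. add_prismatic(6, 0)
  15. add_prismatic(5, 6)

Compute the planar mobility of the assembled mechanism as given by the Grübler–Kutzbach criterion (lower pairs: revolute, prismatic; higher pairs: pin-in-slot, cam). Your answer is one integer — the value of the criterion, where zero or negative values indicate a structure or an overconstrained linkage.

M = 1

link 0 = ground. State L|J1|J2 = 1|0|0
+link1  2|0|0
+link2  3|0|0
+link3  4|0|0
R(2,1) f=1→J1  4|1|0
+link4  5|1|0
P(4,2) f=1→J1  5|2|0
+link5  6|2|0
P(3,2) f=1→J1  6|3|0
R(5,4) f=1→J1  6|4|0
R(1,5) f=1→J1  6|5|0
C(1,4) f=2→J2  6|5|1
+link6  7|5|1
R(0,1) f=1→J1  7|6|1
P(6,0) f=1→J1  7|7|1
P(5,6) f=1→J1  7|8|1
M = 3(7−1)−2·8−1 = 18−16−1 = 1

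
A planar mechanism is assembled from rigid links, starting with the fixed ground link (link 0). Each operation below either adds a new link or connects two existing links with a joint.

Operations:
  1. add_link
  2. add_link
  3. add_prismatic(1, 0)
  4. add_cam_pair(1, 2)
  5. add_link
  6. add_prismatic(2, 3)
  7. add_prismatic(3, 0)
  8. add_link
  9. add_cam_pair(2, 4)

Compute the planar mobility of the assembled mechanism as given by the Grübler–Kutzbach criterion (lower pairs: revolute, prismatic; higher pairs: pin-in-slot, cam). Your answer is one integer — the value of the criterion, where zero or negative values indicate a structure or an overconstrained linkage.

M = 4

[1;0;0] (link 0 is ground)
L+ [2;0;0]
L+ [3;0;0]
P(1,0)∈J1 [3;1;0]
C(1,2)∈J2 [3;1;1]
L+ [4;1;1]
P(2,3)∈J1 [4;2;1]
P(3,0)∈J1 [4;3;1]
L+ [5;3;1]
C(2,4)∈J2 [5;3;2]
mobility = 12 − 6 − 2 = 4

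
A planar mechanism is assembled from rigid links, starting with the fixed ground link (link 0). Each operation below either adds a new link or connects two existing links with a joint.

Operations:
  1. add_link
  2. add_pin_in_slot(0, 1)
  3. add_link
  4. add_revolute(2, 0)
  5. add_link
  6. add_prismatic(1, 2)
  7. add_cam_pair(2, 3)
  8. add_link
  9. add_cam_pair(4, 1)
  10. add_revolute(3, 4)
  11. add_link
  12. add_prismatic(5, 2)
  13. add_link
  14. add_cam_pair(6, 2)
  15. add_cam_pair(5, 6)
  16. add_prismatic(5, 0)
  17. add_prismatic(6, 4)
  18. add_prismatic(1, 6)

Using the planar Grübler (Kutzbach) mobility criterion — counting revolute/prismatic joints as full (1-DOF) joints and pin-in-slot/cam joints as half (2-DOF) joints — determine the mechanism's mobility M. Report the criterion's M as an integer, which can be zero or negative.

M = -1

L=1 J1=0 J2=0
add link → L=2 J1=0 J2=0
PS@0,1 dof=2 J2 → L=2 J1=0 J2=1
add link → L=3 J1=0 J2=1
R@2,0 dof=1 J1 → L=3 J1=1 J2=1
add link → L=4 J1=1 J2=1
P@1,2 dof=1 J1 → L=4 J1=2 J2=1
C@2,3 dof=2 J2 → L=4 J1=2 J2=2
add link → L=5 J1=2 J2=2
C@4,1 dof=2 J2 → L=5 J1=2 J2=3
R@3,4 dof=1 J1 → L=5 J1=3 J2=3
add link → L=6 J1=3 J2=3
P@5,2 dof=1 J1 → L=6 J1=4 J2=3
add link → L=7 J1=4 J2=3
C@6,2 dof=2 J2 → L=7 J1=4 J2=4
C@5,6 dof=2 J2 → L=7 J1=4 J2=5
P@5,0 dof=1 J1 → L=7 J1=5 J2=5
P@6,4 dof=1 J1 → L=7 J1=6 J2=5
P@1,6 dof=1 J1 → L=7 J1=7 J2=5
M=3(L−1)−2J1−J2=3·6−2·7−5=-1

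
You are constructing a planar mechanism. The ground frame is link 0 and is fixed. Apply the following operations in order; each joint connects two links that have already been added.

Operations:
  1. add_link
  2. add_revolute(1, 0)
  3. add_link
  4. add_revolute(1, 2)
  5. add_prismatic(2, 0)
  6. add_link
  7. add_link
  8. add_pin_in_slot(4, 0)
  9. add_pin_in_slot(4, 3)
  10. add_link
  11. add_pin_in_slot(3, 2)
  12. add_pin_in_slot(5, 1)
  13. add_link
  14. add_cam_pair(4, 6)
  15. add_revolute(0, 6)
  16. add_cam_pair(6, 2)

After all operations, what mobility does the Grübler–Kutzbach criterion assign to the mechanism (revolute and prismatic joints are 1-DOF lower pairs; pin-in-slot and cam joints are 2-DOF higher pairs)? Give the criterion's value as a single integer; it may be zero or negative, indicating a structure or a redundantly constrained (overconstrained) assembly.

M = 4

ground; <1,0,0>
#1 <2,0,0>
R:1↔0 J1 <2,1,0>
#2 <3,1,0>
R:1↔2 J1 <3,2,0>
P:2↔0 J1 <3,3,0>
#3 <4,3,0>
#4 <5,3,0>
PS:4↔0 J2 <5,3,1>
PS:4↔3 J2 <5,3,2>
#5 <6,3,2>
PS:3↔2 J2 <6,3,3>
PS:5↔1 J2 <6,3,4>
#6 <7,3,4>
C:4↔6 J2 <7,3,5>
R:0↔6 J1 <7,4,5>
C:6↔2 J2 <7,4,6>
3×6 − 2×4 − 1×6 = 4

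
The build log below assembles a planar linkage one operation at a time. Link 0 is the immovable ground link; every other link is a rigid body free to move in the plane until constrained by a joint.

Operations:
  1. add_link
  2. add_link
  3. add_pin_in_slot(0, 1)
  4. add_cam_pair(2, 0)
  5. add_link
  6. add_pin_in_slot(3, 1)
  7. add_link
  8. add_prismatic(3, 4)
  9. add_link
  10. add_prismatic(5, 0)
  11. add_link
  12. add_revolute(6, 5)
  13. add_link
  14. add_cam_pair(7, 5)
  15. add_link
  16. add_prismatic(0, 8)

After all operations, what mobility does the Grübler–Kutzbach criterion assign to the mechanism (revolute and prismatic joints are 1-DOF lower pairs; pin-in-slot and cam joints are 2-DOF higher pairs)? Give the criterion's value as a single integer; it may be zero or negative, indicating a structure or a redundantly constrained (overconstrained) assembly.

L=1 J1=0 J2=0
add link → L=2 J1=0 J2=0
add link → L=3 J1=0 J2=0
PS@0,1 dof=2 J2 → L=3 J1=0 J2=1
C@2,0 dof=2 J2 → L=3 J1=0 J2=2
add link → L=4 J1=0 J2=2
PS@3,1 dof=2 J2 → L=4 J1=0 J2=3
add link → L=5 J1=0 J2=3
P@3,4 dof=1 J1 → L=5 J1=1 J2=3
add link → L=6 J1=1 J2=3
P@5,0 dof=1 J1 → L=6 J1=2 J2=3
add link → L=7 J1=2 J2=3
R@6,5 dof=1 J1 → L=7 J1=3 J2=3
add link → L=8 J1=3 J2=3
C@7,5 dof=2 J2 → L=8 J1=3 J2=4
add link → L=9 J1=3 J2=4
P@0,8 dof=1 J1 → L=9 J1=4 J2=4
M=3(L−1)−2J1−J2=3·8−2·4−4=12

M = 12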